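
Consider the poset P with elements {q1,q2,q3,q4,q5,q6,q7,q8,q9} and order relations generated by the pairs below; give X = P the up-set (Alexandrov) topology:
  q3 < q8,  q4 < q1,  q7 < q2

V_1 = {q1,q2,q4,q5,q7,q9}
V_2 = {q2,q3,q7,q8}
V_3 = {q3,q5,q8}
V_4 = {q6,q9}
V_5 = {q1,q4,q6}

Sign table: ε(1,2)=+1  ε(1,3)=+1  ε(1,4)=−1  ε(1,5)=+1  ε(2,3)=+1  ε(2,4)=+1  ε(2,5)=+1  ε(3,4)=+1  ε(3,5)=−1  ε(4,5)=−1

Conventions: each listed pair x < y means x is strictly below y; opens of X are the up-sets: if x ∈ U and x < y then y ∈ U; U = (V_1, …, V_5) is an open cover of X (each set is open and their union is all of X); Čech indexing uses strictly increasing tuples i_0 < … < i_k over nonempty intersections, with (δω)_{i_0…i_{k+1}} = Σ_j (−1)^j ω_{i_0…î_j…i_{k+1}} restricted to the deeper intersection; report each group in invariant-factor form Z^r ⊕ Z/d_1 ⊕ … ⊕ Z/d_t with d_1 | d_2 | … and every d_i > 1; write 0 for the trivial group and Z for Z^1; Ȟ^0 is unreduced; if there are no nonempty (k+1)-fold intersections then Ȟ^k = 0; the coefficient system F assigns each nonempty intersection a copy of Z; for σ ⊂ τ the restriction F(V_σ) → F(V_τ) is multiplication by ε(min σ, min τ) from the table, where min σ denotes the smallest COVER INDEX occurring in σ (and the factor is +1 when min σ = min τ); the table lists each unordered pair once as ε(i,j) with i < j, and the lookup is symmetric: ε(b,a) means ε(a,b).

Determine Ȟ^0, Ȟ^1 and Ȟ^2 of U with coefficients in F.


nonempty intersections:
  V12={q2,q7} V13={q5} V14={q9} V15={q1,q4} V23={q3,q8} V45={q6}
C dims 5,6; δ0: rk 4, SNF 1^4
Ȟ^0: (5−4)−0=1 ⇒ Z
Ȟ^1: (6−0)−4=2 ⇒ Z^2
Ȟ^2: (0−0)−0=0 ⇒ 0

Ȟ^0(U;F) ≅ Z,  Ȟ^1(U;F) ≅ Z^2,  Ȟ^2(U;F) ≅ 0


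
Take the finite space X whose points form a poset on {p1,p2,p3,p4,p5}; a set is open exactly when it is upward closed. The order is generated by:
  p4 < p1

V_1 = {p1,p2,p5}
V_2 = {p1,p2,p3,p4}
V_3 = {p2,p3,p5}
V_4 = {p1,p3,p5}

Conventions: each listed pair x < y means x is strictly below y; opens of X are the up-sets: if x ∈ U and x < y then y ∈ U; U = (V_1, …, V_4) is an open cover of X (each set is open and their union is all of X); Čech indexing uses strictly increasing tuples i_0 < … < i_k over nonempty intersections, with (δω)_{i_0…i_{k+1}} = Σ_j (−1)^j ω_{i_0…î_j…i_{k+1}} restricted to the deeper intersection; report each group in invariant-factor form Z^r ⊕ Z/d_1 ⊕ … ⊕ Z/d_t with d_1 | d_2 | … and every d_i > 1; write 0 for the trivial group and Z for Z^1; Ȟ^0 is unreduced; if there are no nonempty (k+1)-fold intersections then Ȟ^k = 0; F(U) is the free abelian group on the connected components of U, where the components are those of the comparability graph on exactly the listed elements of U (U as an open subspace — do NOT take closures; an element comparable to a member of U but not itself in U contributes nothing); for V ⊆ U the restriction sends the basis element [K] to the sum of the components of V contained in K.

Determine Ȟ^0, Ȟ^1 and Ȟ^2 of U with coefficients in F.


Ȟ^0(U;F) ≅ Z^4,  Ȟ^1(U;F) ≅ 0,  Ȟ^2(U;F) ≅ 0

nonempty intersections:
  V12={p1,p2} V13={p2,p5} V14={p1,p5} V23={p2,p3} V24={p1,p3} V34={p3,p5}
  V123={p2} V124={p1} V134={p5} V234={p3}
components per intersection:
  V1: {p1} {p2} {p5}
  V2: {p1,p4} {p2} {p3}
  V3: {p2} {p3} {p5}
  V4: {p1} {p3} {p5}
  V12: {p1} {p2}
  V13: {p2} {p5}
  V14: {p1} {p5}
  V23: {p2} {p3}
  V24: {p1} {p3}
  V34: {p3} {p5}
  V123: {p2}
  V124: {p1}
  V134: {p5}
  V234: {p3}
C dims 12,12,4; δ0: rk 8, SNF 1^8; δ1: rk 4, SNF 1^4
Ȟ^0: (12−8)−0=4 ⇒ Z^4
Ȟ^1: (12−4)−8=0 ⇒ 0
Ȟ^2: (4−0)−4=0 ⇒ 0


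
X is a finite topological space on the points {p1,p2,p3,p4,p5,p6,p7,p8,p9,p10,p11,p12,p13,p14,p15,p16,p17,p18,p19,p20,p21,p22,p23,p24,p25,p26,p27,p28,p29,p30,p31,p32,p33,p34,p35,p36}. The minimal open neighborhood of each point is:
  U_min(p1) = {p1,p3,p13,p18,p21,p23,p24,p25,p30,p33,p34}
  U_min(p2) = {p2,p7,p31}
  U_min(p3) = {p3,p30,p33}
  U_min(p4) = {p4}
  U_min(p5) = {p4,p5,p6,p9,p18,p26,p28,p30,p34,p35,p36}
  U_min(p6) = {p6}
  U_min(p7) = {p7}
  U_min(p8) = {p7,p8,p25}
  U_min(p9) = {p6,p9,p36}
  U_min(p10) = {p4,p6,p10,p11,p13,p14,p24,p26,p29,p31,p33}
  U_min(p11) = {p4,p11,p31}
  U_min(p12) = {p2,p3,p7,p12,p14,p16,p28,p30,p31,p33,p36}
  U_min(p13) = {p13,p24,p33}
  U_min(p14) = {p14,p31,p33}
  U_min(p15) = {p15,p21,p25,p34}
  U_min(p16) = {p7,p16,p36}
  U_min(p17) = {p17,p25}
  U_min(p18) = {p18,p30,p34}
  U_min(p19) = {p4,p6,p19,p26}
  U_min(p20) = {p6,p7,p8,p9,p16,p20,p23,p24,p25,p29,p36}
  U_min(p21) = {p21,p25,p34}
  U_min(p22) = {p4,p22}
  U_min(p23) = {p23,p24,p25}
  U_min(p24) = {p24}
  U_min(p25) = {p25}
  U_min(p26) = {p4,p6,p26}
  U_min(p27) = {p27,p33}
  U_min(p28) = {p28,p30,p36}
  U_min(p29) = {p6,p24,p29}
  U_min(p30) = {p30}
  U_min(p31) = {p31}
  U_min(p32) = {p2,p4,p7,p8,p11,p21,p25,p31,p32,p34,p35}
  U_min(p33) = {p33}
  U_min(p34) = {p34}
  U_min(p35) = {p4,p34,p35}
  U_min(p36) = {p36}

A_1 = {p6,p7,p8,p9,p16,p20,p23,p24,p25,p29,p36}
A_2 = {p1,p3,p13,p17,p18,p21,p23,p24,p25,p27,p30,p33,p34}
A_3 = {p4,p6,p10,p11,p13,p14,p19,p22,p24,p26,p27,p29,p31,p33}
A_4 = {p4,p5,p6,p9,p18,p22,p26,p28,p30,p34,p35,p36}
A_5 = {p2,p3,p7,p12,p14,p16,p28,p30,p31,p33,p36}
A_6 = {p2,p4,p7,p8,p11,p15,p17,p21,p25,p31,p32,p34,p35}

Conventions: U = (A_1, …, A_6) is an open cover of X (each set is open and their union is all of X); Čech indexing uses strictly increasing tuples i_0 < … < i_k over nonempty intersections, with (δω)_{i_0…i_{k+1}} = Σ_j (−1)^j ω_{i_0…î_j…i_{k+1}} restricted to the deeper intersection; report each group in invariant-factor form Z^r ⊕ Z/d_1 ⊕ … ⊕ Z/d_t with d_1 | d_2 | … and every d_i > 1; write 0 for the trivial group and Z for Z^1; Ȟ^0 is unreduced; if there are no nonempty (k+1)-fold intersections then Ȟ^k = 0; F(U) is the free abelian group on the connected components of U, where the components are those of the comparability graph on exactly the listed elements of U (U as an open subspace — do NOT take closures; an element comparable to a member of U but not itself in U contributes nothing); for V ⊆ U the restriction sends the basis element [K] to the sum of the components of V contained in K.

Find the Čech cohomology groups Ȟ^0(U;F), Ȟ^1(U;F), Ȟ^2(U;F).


nonempty intersections:
  A12={p23,p24,p25} A13={p6,p24,p29} A14={p6,p9,p36} A15={p7,p16,p36} A16={p7,p8,p25} A23={p13,p24,p27,p33} A24={p18,p30,p34} A25={p3,p30,p33} A26={p17,p21,p25,p34} A34={p4,p6,p22,p26} A35={p14,p31,p33} A36={p4,p11,p31} A45={p28,p30,p36} A46={p4,p34,p35} A56={p2,p7,p31}
  A123={p24} A126={p25} A134={p6} A145={p36} A156={p7} A235={p33} A245={p30} A246={p34} A346={p4} A356={p31}
components per intersection:
  A1: {p6,p7,p8,p9,p16,p20,p23,p24,p25,p29,p36}
  A2: {p1,p3,p13,p17,p18,p21,p23,p24,p25,p27,p30,p33,p34}
  A3: {p4,p6,p10,p11,p13,p14,p19,p22,p24,p26,p27,p29,p31,p33}
  A4: {p4,p5,p6,p9,p18,p22,p26,p28,p30,p34,p35,p36}
  A5: {p2,p3,p7,p12,p14,p16,p28,p30,p31,p33,p36}
  A6: {p2,p4,p7,p8,p11,p15,p17,p21,p25,p31,p32,p34,p35}
  A12: {p23,p24,p25}
  A13: {p6,p24,p29}
  A14: {p6,p9,p36}
  A15: {p7,p16,p36}
  A16: {p7,p8,p25}
  A23: {p13,p24,p27,p33}
  A24: {p18,p30,p34}
  A25: {p3,p30,p33}
  A26: {p17,p21,p25,p34}
  A34: {p4,p6,p22,p26}
  A35: {p14,p31,p33}
  A36: {p4,p11,p31}
  A45: {p28,p30,p36}
  A46: {p4,p34,p35}
  A56: {p2,p7,p31}
  A123: {p24}
  A126: {p25}
  A134: {p6}
  A145: {p36}
  A156: {p7}
  A235: {p33}
  A245: {p30}
  A246: {p34}
  A346: {p4}
  A356: {p31}
C dims 6,15,10; δ0: rk 5, SNF 1^5; δ1: rk 10, SNF 1^9·2
Ȟ^0: (6−5)−0=1 ⇒ Z
Ȟ^1: (15−10)−5=0 ⇒ 0
Ȟ^2: (10−0)−10=0 plus torsion [2] ⇒ Z/2

Ȟ^0 ≅ Z, Ȟ^1 ≅ 0 and Ȟ^2 ≅ Z/2


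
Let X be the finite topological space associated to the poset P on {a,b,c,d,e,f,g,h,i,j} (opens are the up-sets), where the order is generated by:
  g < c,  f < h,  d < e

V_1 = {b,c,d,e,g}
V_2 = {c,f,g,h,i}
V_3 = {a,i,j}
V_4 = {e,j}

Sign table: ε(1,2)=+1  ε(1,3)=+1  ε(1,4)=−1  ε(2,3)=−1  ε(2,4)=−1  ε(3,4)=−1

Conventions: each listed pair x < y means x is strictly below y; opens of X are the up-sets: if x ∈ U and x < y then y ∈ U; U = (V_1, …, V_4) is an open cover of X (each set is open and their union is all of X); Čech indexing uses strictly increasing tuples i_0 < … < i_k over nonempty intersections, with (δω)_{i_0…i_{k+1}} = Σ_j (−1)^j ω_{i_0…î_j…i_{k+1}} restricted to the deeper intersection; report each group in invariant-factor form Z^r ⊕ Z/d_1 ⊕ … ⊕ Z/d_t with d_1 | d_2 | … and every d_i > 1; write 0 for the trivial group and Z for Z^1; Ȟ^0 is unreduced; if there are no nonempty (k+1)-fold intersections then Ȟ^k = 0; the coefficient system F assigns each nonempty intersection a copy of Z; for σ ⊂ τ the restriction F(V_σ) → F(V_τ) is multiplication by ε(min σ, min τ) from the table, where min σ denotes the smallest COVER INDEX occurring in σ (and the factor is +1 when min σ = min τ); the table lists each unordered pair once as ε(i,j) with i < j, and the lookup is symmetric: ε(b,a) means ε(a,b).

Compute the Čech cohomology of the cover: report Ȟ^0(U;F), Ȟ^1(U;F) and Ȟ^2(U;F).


Ȟ^0 = 0,  Ȟ^1 = Z/2,  Ȟ^2 = 0

nerve simplices:
  V12={c,g} V14={e} V23={i} V34={j}
C dims 4,4; δ0: rk 4, SNF 1^3·2
degree 0: 4−4−0 = 0 → Ȟ^0 ≅ 0
degree 1: 4−0−4 = 0 plus torsion [2] → Ȟ^1 ≅ Z/2
degree 2: 0−0−0 = 0 → Ȟ^2 ≅ 0


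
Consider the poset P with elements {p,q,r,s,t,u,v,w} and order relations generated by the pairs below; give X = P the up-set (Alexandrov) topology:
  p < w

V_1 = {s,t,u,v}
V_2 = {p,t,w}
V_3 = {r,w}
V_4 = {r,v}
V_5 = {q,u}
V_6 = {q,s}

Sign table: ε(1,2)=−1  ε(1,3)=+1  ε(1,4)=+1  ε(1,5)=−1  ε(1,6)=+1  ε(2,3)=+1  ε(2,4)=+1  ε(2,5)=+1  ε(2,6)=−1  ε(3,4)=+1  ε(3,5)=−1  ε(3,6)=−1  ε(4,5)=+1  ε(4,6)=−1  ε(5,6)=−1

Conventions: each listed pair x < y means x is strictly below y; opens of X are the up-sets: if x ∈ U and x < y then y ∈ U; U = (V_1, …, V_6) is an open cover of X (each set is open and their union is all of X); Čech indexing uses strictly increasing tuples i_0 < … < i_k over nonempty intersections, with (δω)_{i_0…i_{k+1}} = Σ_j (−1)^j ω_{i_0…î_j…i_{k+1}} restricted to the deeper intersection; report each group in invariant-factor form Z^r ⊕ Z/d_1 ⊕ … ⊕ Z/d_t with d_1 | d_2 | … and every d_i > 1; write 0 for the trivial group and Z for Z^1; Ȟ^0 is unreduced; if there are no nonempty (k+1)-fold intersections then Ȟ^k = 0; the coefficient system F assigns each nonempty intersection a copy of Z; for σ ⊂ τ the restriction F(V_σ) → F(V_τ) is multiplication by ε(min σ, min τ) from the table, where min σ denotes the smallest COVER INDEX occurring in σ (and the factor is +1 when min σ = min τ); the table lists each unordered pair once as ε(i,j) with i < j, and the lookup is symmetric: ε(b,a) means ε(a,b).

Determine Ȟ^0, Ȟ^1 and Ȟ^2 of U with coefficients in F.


Ȟ^0(U;F) ≅ 0; Ȟ^1(U;F) ≅ Z ⊕ Z/2; Ȟ^2(U;F) ≅ 0

nonempty intersections:
  V12={t} V14={v} V15={u} V16={s} V23={w} V34={r} V56={q}
C dims 6,7; δ0: rk 6, SNF 1^5·2
Ȟ^0: (6−6)−0=0 ⇒ 0
Ȟ^1: (7−0)−6=1 plus torsion [2] ⇒ Z ⊕ Z/2
Ȟ^2: (0−0)−0=0 ⇒ 0


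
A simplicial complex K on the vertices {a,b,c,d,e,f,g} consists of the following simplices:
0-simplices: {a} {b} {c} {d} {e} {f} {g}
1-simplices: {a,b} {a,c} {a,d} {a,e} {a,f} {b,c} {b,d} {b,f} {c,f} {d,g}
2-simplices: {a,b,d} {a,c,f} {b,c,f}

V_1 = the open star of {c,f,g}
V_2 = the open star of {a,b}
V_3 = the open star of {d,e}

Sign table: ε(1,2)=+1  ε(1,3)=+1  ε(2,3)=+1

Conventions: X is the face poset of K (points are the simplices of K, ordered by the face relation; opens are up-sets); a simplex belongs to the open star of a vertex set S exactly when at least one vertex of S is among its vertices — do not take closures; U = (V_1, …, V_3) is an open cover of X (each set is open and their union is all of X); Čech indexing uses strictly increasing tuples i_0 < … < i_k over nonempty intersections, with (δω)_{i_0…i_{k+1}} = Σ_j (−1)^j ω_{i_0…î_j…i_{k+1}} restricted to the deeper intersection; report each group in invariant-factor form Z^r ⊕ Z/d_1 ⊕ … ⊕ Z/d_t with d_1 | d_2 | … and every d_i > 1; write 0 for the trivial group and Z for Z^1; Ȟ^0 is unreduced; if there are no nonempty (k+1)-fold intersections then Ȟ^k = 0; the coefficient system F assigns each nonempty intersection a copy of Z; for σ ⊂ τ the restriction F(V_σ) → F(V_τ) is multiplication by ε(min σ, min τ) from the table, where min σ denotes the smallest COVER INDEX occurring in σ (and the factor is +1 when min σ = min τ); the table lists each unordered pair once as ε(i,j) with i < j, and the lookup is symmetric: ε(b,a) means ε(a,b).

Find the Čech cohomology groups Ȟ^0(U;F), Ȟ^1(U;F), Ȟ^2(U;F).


cover nerve:
  V1={{c},{f},{g},{a,c},{a,f},{b,c},{b,f},{c,f},{d,g},{a,c,f},{b,c,f}} V2={{a},{b},{a,b},{a,c},{a,d},{a,e},{a,f},{b,c},{b,d},{b,f},{a,b,d},{a,c,f},{b,c,f}} V3={{d},{e},{a,d},{a,e},{b,d},{d,g},{a,b,d}}
  V12={{a,c},{a,f},{b,c},{b,f},{a,c,f},{b,c,f}} V13={{d,g}} V23={{a,d},{a,e},{b,d},{a,b,d}}
C dims 3,3; δ0: rk 2, SNF 1^2
Ȟ^0: (3−2)−0=1 ⇒ Z
Ȟ^1: (3−0)−2=1 ⇒ Z
Ȟ^2: (0−0)−0=0 ⇒ 0

Ȟ^0 ≅ Z; Ȟ^1 ≅ Z; Ȟ^2 ≅ 0


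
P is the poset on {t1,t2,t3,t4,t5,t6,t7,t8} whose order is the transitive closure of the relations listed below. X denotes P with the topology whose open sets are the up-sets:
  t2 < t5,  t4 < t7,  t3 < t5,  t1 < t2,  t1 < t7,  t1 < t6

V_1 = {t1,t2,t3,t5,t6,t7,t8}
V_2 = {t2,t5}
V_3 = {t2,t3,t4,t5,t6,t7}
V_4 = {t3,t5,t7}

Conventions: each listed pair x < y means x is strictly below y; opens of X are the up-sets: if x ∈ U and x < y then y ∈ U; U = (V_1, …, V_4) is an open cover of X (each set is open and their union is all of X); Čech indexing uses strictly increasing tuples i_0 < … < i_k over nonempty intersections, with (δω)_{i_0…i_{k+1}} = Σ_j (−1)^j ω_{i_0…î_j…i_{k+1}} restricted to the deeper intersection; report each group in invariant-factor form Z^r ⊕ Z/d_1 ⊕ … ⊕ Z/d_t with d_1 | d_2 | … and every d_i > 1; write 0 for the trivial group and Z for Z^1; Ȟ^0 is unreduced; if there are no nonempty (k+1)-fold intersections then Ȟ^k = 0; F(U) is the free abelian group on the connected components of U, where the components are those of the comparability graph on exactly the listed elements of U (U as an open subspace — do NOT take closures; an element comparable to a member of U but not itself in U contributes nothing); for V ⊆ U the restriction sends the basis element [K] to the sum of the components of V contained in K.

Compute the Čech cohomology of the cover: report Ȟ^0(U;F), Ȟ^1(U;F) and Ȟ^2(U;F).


Ȟ^0 = Z^2, Ȟ^1 = 0 and Ȟ^2 = 0

intersection data:
  V12={t2,t5} V13={t2,t3,t5,t6,t7} V14={t3,t5,t7} V23={t2,t5} V24={t5} V34={t3,t5,t7}
  V123={t2,t5} V124={t5} V134={t3,t5,t7} V234={t5}
  V1234={t5}
components per intersection:
  V1: {t1,t2,t3,t5,t6,t7} {t8}
  V2: {t2,t5}
  V3: {t2,t3,t5} {t4,t7} {t6}
  V4: {t3,t5} {t7}
  V12: {t2,t5}
  V13: {t2,t3,t5} {t6} {t7}
  V14: {t3,t5} {t7}
  V23: {t2,t5}
  V24: {t5}
  V34: {t3,t5} {t7}
  V123: {t2,t5}
  V124: {t5}
  V134: {t3,t5} {t7}
  V234: {t5}
  V1234: {t5}
C dims 8,10,5,1; δ0: rk 6, SNF 1^6; δ1: rk 4, SNF 1^4; δ2: rk 1, SNF 1^1
Ȟ^0 = (8 − 6) − 0 = 2, so Ȟ^0 ≅ Z^2
Ȟ^1 = (10 − 4) − 6 = 0, so Ȟ^1 ≅ 0
Ȟ^2 = (5 − 1) − 4 = 0, so Ȟ^2 ≅ 0


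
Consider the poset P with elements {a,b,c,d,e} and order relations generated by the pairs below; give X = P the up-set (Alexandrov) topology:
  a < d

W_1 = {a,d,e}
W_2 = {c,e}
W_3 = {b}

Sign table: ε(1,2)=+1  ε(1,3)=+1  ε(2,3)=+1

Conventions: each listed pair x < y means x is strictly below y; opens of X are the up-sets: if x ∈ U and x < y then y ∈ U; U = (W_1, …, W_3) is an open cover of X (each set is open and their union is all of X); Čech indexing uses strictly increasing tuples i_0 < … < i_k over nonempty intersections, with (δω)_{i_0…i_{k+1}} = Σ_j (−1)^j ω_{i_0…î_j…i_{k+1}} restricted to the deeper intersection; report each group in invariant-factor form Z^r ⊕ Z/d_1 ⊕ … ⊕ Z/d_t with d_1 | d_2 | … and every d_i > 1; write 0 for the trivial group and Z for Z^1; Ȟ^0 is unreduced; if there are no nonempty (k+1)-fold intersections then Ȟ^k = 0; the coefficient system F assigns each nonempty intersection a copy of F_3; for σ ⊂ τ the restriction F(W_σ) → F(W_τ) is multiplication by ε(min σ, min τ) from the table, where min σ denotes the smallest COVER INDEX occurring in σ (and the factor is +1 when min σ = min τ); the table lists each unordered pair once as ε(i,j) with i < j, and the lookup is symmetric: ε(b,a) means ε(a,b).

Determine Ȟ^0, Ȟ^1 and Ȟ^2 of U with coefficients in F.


nonempty intersections:
  W12={e}
C dims 3,1; δ0: rk_F3 1
Ȟ^0: (3−1)−0=2 ⇒ Z/3 ⊕ Z/3
Ȟ^1: (1−0)−1=0 ⇒ 0
Ȟ^2: (0−0)−0=0 ⇒ 0

Ȟ^0 ≅ Z/3 ⊕ Z/3,  Ȟ^1 ≅ 0,  Ȟ^2 ≅ 0


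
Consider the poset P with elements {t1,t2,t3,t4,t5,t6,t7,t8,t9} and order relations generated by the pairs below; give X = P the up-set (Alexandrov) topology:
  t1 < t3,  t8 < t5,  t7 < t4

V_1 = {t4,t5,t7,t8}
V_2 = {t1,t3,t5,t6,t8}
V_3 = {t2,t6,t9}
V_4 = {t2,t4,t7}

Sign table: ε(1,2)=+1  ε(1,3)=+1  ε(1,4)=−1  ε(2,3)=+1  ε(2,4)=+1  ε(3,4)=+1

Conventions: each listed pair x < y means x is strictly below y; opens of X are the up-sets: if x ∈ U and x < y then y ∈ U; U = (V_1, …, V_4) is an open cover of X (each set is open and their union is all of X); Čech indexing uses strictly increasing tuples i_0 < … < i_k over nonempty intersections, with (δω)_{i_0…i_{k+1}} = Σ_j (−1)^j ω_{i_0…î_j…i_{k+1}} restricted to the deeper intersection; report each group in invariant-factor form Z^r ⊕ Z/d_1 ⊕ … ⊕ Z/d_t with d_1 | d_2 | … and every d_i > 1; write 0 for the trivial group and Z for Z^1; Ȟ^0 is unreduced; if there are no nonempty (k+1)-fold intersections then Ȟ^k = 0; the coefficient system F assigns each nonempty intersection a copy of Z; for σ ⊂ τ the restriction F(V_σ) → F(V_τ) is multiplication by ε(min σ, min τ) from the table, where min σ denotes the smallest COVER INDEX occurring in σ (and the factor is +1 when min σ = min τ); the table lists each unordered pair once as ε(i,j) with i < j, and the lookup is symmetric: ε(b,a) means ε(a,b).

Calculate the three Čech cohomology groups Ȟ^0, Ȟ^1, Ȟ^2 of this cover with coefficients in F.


nonempty intersections:
  V12={t5,t8} V14={t4,t7} V23={t6} V34={t2}
C dims 4,4; δ0: rk 4, SNF 1^3·2
Ȟ^0: (4−4)−0=0 ⇒ 0
Ȟ^1: (4−0)−4=0 plus torsion [2] ⇒ Z/2
Ȟ^2: (0−0)−0=0 ⇒ 0

Ȟ^0 ≅ 0; Ȟ^1 ≅ Z/2; Ȟ^2 ≅ 0


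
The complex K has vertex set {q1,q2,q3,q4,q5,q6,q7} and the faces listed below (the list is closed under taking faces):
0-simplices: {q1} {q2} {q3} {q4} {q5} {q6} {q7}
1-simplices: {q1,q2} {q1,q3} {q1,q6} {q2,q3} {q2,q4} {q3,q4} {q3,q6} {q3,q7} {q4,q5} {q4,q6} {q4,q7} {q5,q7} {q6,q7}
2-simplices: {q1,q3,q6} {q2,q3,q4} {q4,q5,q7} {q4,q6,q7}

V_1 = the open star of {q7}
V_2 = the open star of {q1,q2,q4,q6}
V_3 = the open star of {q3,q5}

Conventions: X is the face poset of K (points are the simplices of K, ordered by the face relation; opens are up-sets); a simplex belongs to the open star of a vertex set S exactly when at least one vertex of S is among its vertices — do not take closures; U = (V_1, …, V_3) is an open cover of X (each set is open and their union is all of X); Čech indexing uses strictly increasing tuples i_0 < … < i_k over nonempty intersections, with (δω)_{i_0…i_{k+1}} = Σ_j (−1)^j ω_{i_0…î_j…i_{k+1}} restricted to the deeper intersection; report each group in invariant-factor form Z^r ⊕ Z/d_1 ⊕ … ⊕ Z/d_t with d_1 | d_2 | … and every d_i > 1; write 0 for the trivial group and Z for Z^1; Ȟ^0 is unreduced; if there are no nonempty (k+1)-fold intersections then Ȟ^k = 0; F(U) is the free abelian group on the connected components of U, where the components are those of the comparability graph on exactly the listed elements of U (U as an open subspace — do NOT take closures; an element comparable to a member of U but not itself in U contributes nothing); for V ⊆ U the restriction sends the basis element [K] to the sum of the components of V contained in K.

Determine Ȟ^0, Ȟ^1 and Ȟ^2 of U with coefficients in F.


nonempty intersections:
  V1={{q7},{q3,q7},{q4,q7},{q5,q7},{q6,q7},{q4,q5,q7},{q4,q6,q7}} V2={{q1},{q2},{q4},{q6},{q1,q2},{q1,q3},{q1,q6},{q2,q3},{q2,q4},{q3,q4},{q3,q6},{q4,q5},{q4,q6},{q4,q7},{q6,q7},{q1,q3,q6},{q2,q3,q4},{q4,q5,q7},{q4,q6,q7}} V3={{q3},{q5},{q1,q3},{q2,q3},{q3,q4},{q3,q6},{q3,q7},{q4,q5},{q5,q7},{q1,q3,q6},{q2,q3,q4},{q4,q5,q7}}
  V12={{q4,q7},{q6,q7},{q4,q5,q7},{q4,q6,q7}} V13={{q3,q7},{q5,q7},{q4,q5,q7}} V23={{q1,q3},{q2,q3},{q3,q4},{q3,q6},{q4,q5},{q1,q3,q6},{q2,q3,q4},{q4,q5,q7}}
  V123={{q4,q5,q7}}
components per intersection:
  V1: {{q7},{q3,q7},{q4,q7},{q5,q7},{q6,q7},{q4,q5,q7},{q4,q6,q7}}
  V2: {{q1},{q2},{q4},{q6},{q1,q2},{q1,q3},{q1,q6},{q2,q3},{q2,q4},{q3,q4},{q3,q6},{q4,q5},{q4,q6},{q4,q7},{q6,q7},{q1,q3,q6},{q2,q3,q4},{q4,q5,q7},{q4,q6,q7}}
  V3: {{q3},{q1,q3},{q2,q3},{q3,q4},{q3,q6},{q3,q7},{q1,q3,q6},{q2,q3,q4}} {{q5},{q4,q5},{q5,q7},{q4,q5,q7}}
  V12: {{q4,q7},{q6,q7},{q4,q5,q7},{q4,q6,q7}}
  V13: {{q3,q7}} {{q5,q7},{q4,q5,q7}}
  V23: {{q1,q3},{q3,q6},{q1,q3,q6}} {{q2,q3},{q3,q4},{q2,q3,q4}} {{q4,q5},{q4,q5,q7}}
  V123: {{q4,q5,q7}}
C dims 4,6,1; δ0: rk 3, SNF 1^3; δ1: rk 1, SNF 1^1
Ȟ^0: (4−3)−0=1 ⇒ Z
Ȟ^1: (6−1)−3=2 ⇒ Z^2
Ȟ^2: (1−0)−1=0 ⇒ 0

Ȟ^0 = Z; Ȟ^1 = Z^2; Ȟ^2 = 0


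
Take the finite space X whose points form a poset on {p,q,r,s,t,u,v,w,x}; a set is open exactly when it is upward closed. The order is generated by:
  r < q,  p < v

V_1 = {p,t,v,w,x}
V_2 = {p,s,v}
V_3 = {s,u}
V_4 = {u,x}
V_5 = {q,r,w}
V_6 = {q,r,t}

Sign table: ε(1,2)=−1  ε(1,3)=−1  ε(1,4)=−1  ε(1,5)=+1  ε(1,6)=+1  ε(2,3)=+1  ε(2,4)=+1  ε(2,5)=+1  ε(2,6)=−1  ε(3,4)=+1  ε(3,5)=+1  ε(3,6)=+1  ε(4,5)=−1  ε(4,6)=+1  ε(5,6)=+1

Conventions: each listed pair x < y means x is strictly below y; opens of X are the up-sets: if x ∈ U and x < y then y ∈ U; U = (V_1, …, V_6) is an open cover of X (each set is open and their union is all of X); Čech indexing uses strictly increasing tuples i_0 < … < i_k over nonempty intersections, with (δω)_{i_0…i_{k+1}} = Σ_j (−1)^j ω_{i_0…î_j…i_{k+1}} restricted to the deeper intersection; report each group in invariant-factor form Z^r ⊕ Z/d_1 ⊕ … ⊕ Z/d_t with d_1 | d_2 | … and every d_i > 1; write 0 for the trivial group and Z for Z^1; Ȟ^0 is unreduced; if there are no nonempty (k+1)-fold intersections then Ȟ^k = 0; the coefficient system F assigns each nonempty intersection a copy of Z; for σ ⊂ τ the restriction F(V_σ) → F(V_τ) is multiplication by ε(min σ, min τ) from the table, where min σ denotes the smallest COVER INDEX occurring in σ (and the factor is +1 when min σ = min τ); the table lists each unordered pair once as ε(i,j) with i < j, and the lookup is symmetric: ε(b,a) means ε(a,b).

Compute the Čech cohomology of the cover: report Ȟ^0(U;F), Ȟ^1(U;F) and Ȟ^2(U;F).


Ȟ^0 = Z; Ȟ^1 = Z^2; Ȟ^2 = 0

nonempty intersections:
  V12={p,v} V14={x} V15={w} V16={t} V23={s} V34={u} V56={q,r}
C dims 6,7; δ0: rk 5, SNF 1^5
Ȟ^0: (6−5)−0=1 ⇒ Z
Ȟ^1: (7−0)−5=2 ⇒ Z^2
Ȟ^2: (0−0)−0=0 ⇒ 0


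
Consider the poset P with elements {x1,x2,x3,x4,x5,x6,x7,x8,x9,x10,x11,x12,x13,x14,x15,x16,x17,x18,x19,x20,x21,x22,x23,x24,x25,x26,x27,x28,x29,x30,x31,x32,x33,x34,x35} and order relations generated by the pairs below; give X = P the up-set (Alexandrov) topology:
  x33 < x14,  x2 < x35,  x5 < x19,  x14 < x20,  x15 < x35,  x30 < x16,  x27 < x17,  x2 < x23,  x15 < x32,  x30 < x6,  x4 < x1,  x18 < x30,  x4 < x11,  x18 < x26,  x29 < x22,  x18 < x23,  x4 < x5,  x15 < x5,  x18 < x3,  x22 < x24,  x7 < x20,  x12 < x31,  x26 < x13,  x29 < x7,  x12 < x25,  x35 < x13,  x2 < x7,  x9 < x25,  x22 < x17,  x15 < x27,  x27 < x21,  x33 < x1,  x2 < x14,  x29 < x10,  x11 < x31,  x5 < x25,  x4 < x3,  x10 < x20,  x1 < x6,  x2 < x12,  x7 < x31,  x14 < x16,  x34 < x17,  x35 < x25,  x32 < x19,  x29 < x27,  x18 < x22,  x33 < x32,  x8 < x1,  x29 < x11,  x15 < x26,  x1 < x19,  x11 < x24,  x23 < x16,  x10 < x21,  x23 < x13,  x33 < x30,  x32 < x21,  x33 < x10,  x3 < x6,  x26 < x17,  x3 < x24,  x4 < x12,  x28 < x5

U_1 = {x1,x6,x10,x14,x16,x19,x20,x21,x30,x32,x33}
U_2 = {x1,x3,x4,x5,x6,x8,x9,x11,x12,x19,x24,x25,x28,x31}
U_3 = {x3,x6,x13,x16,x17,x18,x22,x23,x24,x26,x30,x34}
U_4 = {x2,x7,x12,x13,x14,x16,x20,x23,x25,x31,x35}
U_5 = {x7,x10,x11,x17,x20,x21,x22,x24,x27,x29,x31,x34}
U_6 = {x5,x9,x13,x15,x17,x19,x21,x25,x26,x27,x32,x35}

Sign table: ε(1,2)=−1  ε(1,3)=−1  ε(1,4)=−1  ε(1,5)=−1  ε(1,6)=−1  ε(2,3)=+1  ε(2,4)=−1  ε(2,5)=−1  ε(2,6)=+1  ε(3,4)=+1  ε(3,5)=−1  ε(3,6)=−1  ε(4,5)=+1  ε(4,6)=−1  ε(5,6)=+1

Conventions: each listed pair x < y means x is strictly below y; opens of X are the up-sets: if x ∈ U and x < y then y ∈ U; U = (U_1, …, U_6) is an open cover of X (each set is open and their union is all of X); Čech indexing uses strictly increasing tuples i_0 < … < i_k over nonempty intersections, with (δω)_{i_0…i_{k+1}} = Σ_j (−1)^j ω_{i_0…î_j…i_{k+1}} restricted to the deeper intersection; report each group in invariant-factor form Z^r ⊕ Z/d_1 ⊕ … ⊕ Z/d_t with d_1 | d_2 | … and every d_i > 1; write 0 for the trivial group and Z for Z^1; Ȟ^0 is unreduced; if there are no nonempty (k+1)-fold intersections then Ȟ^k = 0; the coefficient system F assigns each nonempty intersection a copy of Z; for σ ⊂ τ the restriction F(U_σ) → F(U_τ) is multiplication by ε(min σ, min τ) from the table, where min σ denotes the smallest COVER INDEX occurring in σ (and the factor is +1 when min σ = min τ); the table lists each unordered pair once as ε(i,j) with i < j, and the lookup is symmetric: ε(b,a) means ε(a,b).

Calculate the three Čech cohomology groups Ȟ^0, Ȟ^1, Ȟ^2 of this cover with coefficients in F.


Ȟ^0 = 0,  Ȟ^1 = Z/2,  Ȟ^2 = Z

nerve of the cover:
  U12={x1,x6,x19} U13={x6,x16,x30} U14={x14,x16,x20} U15={x10,x20,x21} U16={x19,x21,x32} U23={x3,x6,x24} U24={x12,x25,x31} U25={x11,x24,x31} U26={x5,x9,x19,x25} U34={x13,x16,x23} U35={x17,x22,x24,x34} U36={x13,x17,x26} U45={x7,x20,x31} U46={x13,x25,x35} U56={x17,x21,x27}
  U123={x6} U126={x19} U134={x16} U145={x20} U156={x21} U235={x24} U245={x31} U246={x25} U346={x13} U356={x17}
C dims 6,15,10; δ0: rk 6, SNF 1^5·2; δ1: rk 9, SNF 1^9
Ȟ^0 = (6 − 6) − 0 = 0, so Ȟ^0 ≅ 0
Ȟ^1 = (15 − 9) − 6 = 0 plus torsion [2], so Ȟ^1 ≅ Z/2
Ȟ^2 = (10 − 0) − 9 = 1, so Ȟ^2 ≅ Z


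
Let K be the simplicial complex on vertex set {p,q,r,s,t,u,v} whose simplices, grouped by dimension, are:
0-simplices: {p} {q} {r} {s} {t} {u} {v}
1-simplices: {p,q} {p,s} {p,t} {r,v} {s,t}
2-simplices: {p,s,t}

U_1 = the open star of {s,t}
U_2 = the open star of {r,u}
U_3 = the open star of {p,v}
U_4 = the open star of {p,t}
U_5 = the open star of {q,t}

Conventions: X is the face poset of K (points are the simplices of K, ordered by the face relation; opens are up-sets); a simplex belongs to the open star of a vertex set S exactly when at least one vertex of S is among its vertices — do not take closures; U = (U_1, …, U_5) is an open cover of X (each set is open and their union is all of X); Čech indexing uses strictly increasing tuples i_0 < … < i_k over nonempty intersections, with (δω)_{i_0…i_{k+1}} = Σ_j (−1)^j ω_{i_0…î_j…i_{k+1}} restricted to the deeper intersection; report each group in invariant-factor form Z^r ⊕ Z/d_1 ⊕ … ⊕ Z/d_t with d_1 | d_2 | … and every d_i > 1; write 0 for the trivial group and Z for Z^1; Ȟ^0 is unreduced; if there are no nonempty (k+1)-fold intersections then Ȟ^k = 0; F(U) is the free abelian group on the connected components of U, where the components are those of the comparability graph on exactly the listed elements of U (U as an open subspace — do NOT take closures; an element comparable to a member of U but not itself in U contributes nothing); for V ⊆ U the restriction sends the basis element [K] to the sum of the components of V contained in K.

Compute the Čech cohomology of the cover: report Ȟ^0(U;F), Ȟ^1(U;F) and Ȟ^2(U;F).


nonempty intersections:
  U1={{s},{t},{p,s},{p,t},{s,t},{p,s,t}} U2={{r},{u},{r,v}} U3={{p},{v},{p,q},{p,s},{p,t},{r,v},{p,s,t}} U4={{p},{t},{p,q},{p,s},{p,t},{s,t},{p,s,t}} U5={{q},{t},{p,q},{p,t},{s,t},{p,s,t}}
  U13={{p,s},{p,t},{p,s,t}} U14={{t},{p,s},{p,t},{s,t},{p,s,t}} U15={{t},{p,t},{s,t},{p,s,t}} U23={{r,v}} U34={{p},{p,q},{p,s},{p,t},{p,s,t}} U35={{p,q},{p,t},{p,s,t}} U45={{t},{p,q},{p,t},{s,t},{p,s,t}}
  U134={{p,s},{p,t},{p,s,t}} U135={{p,t},{p,s,t}} U145={{t},{p,t},{s,t},{p,s,t}} U345={{p,q},{p,t},{p,s,t}}
  U1345={{p,t},{p,s,t}}
components per intersection:
  U1: {{s},{t},{p,s},{p,t},{s,t},{p,s,t}}
  U2: {{r},{r,v}} {{u}}
  U3: {{p},{p,q},{p,s},{p,t},{p,s,t}} {{v},{r,v}}
  U4: {{p},{t},{p,q},{p,s},{p,t},{s,t},{p,s,t}}
  U5: {{q},{p,q}} {{t},{p,t},{s,t},{p,s,t}}
  U13: {{p,s},{p,t},{p,s,t}}
  U14: {{t},{p,s},{p,t},{s,t},{p,s,t}}
  U15: {{t},{p,t},{s,t},{p,s,t}}
  U23: {{r,v}}
  U34: {{p},{p,q},{p,s},{p,t},{p,s,t}}
  U35: {{p,q}} {{p,t},{p,s,t}}
  U45: {{t},{p,t},{s,t},{p,s,t}} {{p,q}}
  U134: {{p,s},{p,t},{p,s,t}}
  U135: {{p,t},{p,s,t}}
  U145: {{t},{p,t},{s,t},{p,s,t}}
  U345: {{p,q}} {{p,t},{p,s,t}}
  U1345: {{p,t},{p,s,t}}
C dims 8,9,5,1; δ0: rk 5, SNF 1^5; δ1: rk 4, SNF 1^4; δ2: rk 1, SNF 1^1
Ȟ^0: (8−5)−0=3 ⇒ Z^3
Ȟ^1: (9−4)−5=0 ⇒ 0
Ȟ^2: (5−1)−4=0 ⇒ 0

Ȟ^0 = Z^3,  Ȟ^1 = 0,  Ȟ^2 = 0


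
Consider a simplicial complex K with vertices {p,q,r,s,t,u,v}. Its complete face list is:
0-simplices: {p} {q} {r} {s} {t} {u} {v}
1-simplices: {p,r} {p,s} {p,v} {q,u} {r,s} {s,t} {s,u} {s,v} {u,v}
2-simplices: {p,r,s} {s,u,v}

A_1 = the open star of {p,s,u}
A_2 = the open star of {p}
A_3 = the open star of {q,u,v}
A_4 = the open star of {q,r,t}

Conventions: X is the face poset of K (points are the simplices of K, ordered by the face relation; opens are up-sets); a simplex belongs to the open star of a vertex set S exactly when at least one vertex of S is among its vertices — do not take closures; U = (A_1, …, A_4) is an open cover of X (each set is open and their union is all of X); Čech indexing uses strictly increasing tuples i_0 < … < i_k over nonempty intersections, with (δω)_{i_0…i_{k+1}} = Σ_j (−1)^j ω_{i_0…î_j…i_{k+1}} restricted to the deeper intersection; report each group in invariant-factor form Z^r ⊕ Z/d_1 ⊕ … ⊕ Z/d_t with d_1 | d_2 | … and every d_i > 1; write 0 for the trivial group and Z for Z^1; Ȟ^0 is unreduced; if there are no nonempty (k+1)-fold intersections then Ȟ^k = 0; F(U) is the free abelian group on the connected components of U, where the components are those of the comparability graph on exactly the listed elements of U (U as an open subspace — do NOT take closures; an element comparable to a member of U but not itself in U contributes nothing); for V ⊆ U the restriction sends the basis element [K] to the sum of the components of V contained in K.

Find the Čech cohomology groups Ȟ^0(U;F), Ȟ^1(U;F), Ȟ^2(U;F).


Ȟ^0(U;F) ≅ Z; Ȟ^1(U;F) ≅ Z; Ȟ^2(U;F) ≅ 0

cover nerve:
  A1={{p},{s},{u},{p,r},{p,s},{p,v},{q,u},{r,s},{s,t},{s,u},{s,v},{u,v},{p,r,s},{s,u,v}} A2={{p},{p,r},{p,s},{p,v},{p,r,s}} A3={{q},{u},{v},{p,v},{q,u},{s,u},{s,v},{u,v},{s,u,v}} A4={{q},{r},{t},{p,r},{q,u},{r,s},{s,t},{p,r,s}}
  A12={{p},{p,r},{p,s},{p,v},{p,r,s}} A13={{u},{p,v},{q,u},{s,u},{s,v},{u,v},{s,u,v}} A14={{p,r},{q,u},{r,s},{s,t},{p,r,s}} A23={{p,v}} A24={{p,r},{p,r,s}} A34={{q},{q,u}}
  A123={{p,v}} A124={{p,r},{p,r,s}} A134={{q,u}}
components per intersection:
  A1: {{p},{s},{u},{p,r},{p,s},{p,v},{q,u},{r,s},{s,t},{s,u},{s,v},{u,v},{p,r,s},{s,u,v}}
  A2: {{p},{p,r},{p,s},{p,v},{p,r,s}}
  A3: {{q},{u},{v},{p,v},{q,u},{s,u},{s,v},{u,v},{s,u,v}}
  A4: {{q},{q,u}} {{r},{p,r},{r,s},{p,r,s}} {{t},{s,t}}
  A12: {{p},{p,r},{p,s},{p,v},{p,r,s}}
  A13: {{u},{q,u},{s,u},{s,v},{u,v},{s,u,v}} {{p,v}}
  A14: {{p,r},{r,s},{p,r,s}} {{q,u}} {{s,t}}
  A23: {{p,v}}
  A24: {{p,r},{p,r,s}}
  A34: {{q},{q,u}}
  A123: {{p,v}}
  A124: {{p,r},{p,r,s}}
  A134: {{q,u}}
C dims 6,9,3; δ0: rk 5, SNF 1^5; δ1: rk 3, SNF 1^3
Ȟ^0: (6−5)−0=1 ⇒ Z
Ȟ^1: (9−3)−5=1 ⇒ Z
Ȟ^2: (3−0)−3=0 ⇒ 0


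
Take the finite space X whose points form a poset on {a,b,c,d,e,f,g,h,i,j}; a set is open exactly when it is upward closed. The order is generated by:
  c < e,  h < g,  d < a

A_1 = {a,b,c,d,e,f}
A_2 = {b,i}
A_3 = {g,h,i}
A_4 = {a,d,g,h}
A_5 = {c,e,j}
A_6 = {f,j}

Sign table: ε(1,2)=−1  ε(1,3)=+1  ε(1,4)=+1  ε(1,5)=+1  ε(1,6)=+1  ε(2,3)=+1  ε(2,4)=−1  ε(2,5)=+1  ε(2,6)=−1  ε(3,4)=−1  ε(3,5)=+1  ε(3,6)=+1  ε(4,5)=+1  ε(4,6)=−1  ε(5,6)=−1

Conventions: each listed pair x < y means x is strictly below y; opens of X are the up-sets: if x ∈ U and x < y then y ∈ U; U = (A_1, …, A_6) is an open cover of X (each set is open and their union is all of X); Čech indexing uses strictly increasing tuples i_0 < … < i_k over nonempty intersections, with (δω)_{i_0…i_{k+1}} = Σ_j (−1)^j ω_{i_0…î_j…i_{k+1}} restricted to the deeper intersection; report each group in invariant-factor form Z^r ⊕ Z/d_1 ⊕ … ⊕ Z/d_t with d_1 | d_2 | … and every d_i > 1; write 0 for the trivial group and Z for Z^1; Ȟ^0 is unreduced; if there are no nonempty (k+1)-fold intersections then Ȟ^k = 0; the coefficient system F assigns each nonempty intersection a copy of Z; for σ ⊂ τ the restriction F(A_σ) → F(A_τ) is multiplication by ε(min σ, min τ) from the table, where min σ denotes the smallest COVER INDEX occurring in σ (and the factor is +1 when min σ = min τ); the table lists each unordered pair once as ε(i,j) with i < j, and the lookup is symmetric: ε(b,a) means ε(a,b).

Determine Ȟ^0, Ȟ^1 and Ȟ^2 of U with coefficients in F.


Ȟ^0 ≅ 0, Ȟ^1 ≅ Z ⊕ Z/2, Ȟ^2 ≅ 0

nerve of the cover:
  A12={b} A14={a,d} A15={c,e} A16={f} A23={i} A34={g,h} A56={j}
C dims 6,7; δ0: rk 6, SNF 1^5·2
Ȟ^0 = (6 − 6) − 0 = 0, so Ȟ^0 ≅ 0
Ȟ^1 = (7 − 0) − 6 = 1 plus torsion [2], so Ȟ^1 ≅ Z ⊕ Z/2
Ȟ^2 = (0 − 0) − 0 = 0, so Ȟ^2 ≅ 0


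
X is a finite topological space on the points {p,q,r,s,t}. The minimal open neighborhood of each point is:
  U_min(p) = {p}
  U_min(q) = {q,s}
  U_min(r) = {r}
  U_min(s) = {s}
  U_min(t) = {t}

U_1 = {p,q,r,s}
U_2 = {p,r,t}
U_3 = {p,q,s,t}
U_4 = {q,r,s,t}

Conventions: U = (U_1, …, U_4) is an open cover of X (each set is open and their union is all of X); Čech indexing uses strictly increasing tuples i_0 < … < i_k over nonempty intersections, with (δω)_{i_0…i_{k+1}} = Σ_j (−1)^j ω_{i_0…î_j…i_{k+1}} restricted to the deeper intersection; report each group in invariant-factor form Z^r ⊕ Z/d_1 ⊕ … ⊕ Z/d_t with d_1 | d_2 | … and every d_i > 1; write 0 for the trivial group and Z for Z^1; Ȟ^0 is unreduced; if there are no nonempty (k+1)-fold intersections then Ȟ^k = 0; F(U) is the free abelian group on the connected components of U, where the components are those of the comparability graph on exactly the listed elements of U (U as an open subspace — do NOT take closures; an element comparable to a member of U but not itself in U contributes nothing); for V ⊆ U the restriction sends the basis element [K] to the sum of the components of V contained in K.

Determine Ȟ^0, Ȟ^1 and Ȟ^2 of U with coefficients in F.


Ȟ^0(U;F) ≅ Z^4, Ȟ^1(U;F) ≅ 0 and Ȟ^2(U;F) ≅ 0

cover nerve:
  U12={p,r} U13={p,q,s} U14={q,r,s} U23={p,t} U24={r,t} U34={q,s,t}
  U123={p} U124={r} U134={q,s} U234={t}
components per intersection:
  U1: {p} {q,s} {r}
  U2: {p} {r} {t}
  U3: {p} {q,s} {t}
  U4: {q,s} {r} {t}
  U12: {p} {r}
  U13: {p} {q,s}
  U14: {q,s} {r}
  U23: {p} {t}
  U24: {r} {t}
  U34: {q,s} {t}
  U123: {p}
  U124: {r}
  U134: {q,s}
  U234: {t}
C dims 12,12,4; δ0: rk 8, SNF 1^8; δ1: rk 4, SNF 1^4
Ȟ^0: (12−8)−0=4 ⇒ Z^4
Ȟ^1: (12−4)−8=0 ⇒ 0
Ȟ^2: (4−0)−4=0 ⇒ 0


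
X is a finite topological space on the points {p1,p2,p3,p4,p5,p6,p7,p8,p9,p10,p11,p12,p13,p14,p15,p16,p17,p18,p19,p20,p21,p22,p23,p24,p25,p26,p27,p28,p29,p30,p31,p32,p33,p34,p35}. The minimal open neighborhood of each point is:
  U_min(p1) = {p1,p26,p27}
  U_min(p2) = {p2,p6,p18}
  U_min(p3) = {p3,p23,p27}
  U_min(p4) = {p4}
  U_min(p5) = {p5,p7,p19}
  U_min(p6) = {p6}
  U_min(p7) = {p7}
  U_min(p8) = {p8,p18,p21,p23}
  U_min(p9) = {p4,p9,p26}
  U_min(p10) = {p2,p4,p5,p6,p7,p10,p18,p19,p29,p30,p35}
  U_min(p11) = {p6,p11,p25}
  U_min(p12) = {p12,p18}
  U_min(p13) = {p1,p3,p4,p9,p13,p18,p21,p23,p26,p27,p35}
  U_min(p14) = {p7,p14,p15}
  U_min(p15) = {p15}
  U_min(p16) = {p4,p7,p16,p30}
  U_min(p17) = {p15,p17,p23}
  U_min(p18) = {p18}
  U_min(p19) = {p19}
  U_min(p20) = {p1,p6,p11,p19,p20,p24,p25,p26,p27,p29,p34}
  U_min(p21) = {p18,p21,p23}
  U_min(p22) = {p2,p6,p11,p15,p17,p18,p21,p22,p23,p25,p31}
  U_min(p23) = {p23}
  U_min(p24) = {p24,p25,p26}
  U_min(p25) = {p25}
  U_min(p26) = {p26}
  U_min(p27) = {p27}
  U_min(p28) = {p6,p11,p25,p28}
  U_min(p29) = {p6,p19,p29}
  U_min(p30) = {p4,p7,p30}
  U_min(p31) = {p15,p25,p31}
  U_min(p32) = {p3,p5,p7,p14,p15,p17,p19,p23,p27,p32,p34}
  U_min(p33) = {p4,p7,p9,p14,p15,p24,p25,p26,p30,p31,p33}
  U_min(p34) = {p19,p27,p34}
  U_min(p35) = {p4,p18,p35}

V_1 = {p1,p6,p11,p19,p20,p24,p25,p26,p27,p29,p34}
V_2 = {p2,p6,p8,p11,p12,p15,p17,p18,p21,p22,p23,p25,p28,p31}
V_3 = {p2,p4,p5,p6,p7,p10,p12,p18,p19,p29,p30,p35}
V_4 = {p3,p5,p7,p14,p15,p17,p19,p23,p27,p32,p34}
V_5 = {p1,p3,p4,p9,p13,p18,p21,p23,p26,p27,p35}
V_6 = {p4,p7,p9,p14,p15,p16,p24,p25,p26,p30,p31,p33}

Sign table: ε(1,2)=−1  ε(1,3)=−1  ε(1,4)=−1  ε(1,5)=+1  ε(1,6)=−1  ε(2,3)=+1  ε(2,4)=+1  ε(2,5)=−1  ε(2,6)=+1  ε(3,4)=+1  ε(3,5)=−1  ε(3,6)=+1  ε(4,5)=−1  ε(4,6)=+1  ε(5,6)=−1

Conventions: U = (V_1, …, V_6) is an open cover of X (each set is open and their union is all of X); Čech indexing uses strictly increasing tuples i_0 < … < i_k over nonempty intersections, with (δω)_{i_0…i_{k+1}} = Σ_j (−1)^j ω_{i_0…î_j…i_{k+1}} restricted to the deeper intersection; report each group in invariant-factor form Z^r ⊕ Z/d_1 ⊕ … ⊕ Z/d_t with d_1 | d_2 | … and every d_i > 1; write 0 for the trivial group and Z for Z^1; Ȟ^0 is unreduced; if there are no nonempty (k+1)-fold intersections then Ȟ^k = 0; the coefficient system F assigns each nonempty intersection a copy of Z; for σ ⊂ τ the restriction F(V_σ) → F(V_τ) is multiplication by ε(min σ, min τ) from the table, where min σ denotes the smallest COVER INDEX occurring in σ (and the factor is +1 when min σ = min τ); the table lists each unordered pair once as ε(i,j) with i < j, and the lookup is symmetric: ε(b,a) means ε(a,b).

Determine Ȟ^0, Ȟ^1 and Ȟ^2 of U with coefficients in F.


intersection data:
  V12={p6,p11,p25} V13={p6,p19,p29} V14={p19,p27,p34} V15={p1,p26,p27} V16={p24,p25,p26} V23={p2,p6,p12,p18} V24={p15,p17,p23} V25={p18,p21,p23} V26={p15,p25,p31} V34={p5,p7,p19} V35={p4,p18,p35} V36={p4,p7,p30} V45={p3,p23,p27} V46={p7,p14,p15} V56={p4,p9,p26}
  V123={p6} V126={p25} V134={p19} V145={p27} V156={p26} V235={p18} V245={p23} V246={p15} V346={p7} V356={p4}
C dims 6,15,10; δ0: rk 5, SNF 1^5; δ1: rk 10, SNF 1^9·2
Ȟ^0 = (6 − 5) − 0 = 1, so Ȟ^0 ≅ Z
Ȟ^1 = (15 − 10) − 5 = 0, so Ȟ^1 ≅ 0
Ȟ^2 = (10 − 0) − 10 = 0 plus torsion [2], so Ȟ^2 ≅ Z/2

Ȟ^0 ≅ Z, Ȟ^1 ≅ 0 and Ȟ^2 ≅ Z/2


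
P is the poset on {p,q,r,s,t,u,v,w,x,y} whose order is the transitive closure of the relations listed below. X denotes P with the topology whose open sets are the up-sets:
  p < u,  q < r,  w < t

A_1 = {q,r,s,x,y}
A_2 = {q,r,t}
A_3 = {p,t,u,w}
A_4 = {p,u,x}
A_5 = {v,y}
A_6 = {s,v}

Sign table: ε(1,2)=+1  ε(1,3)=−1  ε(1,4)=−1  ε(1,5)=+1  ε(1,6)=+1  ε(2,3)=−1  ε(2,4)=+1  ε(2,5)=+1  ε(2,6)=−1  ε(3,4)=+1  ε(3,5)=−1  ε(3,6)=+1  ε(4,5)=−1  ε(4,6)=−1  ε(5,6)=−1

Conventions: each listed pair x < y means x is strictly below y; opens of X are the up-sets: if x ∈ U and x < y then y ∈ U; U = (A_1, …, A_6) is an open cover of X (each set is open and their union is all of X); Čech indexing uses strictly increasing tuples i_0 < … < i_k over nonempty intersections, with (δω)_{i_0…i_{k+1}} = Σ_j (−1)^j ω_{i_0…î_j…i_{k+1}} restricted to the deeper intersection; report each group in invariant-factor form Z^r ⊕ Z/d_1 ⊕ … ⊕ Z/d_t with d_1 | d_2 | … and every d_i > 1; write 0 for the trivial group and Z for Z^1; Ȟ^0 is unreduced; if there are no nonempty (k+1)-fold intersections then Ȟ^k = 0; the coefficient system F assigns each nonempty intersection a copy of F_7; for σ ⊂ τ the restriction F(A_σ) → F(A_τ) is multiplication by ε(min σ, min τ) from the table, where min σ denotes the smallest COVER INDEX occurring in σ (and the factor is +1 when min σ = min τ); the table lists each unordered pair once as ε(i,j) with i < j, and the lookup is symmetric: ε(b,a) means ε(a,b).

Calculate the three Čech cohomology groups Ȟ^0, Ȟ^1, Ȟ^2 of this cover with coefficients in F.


cover nerve:
  A12={q,r} A14={x} A15={y} A16={s} A23={t} A34={p,u} A56={v}
C dims 6,7; δ0: rk_F7 6
Ȟ^0: (6−6)−0=0 ⇒ 0
Ȟ^1: (7−0)−6=1 ⇒ Z/7
Ȟ^2: (0−0)−0=0 ⇒ 0

Ȟ^0 ≅ 0, Ȟ^1 ≅ Z/7, Ȟ^2 ≅ 0
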